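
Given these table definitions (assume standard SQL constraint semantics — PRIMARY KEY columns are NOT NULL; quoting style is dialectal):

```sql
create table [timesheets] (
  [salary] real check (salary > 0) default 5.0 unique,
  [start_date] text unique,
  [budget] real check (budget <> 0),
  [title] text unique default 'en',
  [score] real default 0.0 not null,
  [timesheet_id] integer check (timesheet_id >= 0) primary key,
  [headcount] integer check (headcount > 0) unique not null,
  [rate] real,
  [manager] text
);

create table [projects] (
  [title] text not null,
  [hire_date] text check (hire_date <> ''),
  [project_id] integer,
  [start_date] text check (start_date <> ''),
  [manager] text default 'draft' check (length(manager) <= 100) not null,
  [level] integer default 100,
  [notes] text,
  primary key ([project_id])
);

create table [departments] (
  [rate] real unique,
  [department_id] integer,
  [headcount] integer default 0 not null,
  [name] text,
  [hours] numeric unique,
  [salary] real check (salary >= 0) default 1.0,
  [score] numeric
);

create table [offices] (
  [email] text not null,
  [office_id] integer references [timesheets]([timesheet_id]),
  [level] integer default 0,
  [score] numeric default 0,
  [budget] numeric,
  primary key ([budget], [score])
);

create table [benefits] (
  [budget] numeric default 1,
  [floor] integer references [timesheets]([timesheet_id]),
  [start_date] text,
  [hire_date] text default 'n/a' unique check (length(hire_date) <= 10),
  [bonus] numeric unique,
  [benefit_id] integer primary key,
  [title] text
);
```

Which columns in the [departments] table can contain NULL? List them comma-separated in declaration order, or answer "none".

rate, department_id, name, hours, salary, score

- rate: UNIQUE does not imply NOT NULL → nullable.
- department_id: no NOT NULL constraint applies → nullable.
- headcount: declared NOT NULL → not nullable.
- name: no NOT NULL constraint applies → nullable.
- hours: UNIQUE does not imply NOT NULL → nullable.
- salary: CHECK does not forbid NULL (a CHECK constraint passes when its expression is NULL) → nullable.
- score: no NOT NULL constraint applies → nullable.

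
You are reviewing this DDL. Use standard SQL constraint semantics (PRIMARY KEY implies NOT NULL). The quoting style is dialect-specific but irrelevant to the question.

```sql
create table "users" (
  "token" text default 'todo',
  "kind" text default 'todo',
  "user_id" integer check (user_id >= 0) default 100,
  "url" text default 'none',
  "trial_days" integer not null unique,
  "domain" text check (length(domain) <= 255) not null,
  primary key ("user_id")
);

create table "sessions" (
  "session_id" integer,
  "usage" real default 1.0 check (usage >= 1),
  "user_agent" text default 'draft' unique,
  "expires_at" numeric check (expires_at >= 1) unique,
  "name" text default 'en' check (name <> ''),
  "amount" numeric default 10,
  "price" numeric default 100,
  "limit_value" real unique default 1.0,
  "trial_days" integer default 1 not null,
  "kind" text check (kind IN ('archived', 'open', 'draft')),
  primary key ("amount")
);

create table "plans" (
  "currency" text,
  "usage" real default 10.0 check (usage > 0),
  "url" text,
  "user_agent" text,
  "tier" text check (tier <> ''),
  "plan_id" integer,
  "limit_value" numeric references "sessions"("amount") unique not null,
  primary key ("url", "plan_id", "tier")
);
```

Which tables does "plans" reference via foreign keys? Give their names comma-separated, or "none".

- limit_value REFERENCES sessions(amount).

sessions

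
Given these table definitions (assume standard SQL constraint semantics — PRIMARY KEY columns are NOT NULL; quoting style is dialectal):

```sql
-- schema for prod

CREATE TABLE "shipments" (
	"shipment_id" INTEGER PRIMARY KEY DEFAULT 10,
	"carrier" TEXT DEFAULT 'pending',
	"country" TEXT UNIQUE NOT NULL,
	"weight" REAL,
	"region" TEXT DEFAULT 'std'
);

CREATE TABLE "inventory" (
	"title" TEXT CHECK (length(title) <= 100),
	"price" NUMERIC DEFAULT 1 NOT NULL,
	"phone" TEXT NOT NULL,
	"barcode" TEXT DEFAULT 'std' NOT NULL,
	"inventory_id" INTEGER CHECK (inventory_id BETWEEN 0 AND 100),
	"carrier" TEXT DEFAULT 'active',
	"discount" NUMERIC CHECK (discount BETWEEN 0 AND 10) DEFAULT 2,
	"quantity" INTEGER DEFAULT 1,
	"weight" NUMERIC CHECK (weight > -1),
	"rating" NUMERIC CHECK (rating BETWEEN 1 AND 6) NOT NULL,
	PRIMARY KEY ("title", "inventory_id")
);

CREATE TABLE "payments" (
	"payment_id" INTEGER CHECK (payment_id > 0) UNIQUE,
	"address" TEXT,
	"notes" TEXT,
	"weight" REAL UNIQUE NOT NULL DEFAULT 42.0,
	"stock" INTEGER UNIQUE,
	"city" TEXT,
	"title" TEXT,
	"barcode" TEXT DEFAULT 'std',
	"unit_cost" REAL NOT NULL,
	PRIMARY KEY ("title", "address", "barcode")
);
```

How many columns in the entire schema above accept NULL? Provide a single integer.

shipments: 3 nullable (carrier, weight, region — PK (shipment_id) and explicit NOT NULL columns excluded).
inventory: 4 nullable (carrier, discount, quantity, weight — PK (title, inventory_id) and explicit NOT NULL columns excluded).
payments: 4 nullable (payment_id, notes, stock, city — PK (title, address, barcode) and explicit NOT NULL columns excluded).
Total: 3 + 4 + 4 = 11.

11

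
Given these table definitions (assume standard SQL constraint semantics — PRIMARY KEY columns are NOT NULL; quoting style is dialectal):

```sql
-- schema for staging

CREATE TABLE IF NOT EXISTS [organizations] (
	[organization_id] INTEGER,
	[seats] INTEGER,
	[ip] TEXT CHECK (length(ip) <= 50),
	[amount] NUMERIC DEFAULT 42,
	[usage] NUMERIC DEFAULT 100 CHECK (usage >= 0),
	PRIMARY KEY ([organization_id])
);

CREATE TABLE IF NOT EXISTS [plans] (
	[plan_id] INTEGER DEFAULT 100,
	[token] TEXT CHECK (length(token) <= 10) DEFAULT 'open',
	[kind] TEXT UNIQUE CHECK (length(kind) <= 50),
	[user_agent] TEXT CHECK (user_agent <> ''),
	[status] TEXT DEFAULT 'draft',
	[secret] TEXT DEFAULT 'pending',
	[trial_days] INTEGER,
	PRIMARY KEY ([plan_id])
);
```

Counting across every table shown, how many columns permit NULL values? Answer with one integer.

organizations: 4 nullable (seats, ip, amount, usage — PK (organization_id) and explicit NOT NULL columns excluded).
plans: 6 nullable (token, kind, user_agent, status, secret, trial_days — PK (plan_id) and explicit NOT NULL columns excluded).
Total: 4 + 6 = 10.

10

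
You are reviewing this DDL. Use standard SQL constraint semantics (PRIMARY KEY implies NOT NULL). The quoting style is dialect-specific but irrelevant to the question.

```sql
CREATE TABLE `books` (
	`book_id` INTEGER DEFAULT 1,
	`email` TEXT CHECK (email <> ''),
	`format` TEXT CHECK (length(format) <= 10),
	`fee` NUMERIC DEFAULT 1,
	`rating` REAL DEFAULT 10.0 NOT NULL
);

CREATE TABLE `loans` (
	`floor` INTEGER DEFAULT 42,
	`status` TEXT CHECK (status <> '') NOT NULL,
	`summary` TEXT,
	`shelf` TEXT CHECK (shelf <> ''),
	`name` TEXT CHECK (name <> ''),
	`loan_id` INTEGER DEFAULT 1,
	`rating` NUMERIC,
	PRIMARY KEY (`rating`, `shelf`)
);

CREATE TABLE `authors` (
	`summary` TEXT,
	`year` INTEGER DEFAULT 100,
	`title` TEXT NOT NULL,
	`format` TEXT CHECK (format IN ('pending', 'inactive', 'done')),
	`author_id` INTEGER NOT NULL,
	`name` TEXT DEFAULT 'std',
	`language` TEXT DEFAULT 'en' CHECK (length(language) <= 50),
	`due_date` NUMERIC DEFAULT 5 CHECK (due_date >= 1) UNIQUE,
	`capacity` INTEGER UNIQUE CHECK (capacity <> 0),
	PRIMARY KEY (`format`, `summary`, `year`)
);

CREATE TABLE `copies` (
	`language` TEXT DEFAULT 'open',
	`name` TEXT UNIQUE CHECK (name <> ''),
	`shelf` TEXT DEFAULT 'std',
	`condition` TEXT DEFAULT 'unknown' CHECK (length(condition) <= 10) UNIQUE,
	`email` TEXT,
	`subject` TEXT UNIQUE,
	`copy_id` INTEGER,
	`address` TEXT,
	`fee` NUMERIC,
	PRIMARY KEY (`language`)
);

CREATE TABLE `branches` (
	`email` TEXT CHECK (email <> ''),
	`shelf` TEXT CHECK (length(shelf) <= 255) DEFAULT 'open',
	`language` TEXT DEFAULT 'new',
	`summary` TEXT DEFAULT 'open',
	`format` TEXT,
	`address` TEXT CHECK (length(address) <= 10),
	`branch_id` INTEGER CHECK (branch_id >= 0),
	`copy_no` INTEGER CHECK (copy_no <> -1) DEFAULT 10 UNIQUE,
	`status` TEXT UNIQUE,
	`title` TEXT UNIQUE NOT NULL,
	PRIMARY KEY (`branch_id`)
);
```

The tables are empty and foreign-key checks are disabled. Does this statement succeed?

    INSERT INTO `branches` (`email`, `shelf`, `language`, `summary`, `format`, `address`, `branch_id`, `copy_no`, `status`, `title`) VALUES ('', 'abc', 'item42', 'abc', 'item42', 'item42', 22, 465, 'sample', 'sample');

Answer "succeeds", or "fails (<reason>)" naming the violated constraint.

The value '' for email violates CHECK (email <> '').

fails (CHECK on email)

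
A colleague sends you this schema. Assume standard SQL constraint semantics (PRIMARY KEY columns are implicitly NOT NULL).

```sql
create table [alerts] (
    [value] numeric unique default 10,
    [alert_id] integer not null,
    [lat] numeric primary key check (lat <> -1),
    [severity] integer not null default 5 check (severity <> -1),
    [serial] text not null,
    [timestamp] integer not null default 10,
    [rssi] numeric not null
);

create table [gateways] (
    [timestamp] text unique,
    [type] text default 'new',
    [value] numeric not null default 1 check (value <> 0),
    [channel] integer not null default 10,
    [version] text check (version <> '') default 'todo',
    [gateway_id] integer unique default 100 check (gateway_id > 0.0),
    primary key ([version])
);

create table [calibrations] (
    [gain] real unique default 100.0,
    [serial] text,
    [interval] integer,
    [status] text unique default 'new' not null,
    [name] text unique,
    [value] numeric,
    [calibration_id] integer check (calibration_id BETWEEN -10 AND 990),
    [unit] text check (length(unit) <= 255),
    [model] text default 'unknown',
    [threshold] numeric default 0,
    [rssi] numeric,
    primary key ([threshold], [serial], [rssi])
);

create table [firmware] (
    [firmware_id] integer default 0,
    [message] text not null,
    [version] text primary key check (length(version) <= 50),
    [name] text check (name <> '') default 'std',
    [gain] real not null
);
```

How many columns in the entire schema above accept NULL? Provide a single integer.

13

alerts: 1 nullable (value — PK (lat) and explicit NOT NULL columns excluded).
gateways: 3 nullable (timestamp, type, gateway_id — PK (version) and explicit NOT NULL columns excluded).
calibrations: 7 nullable (gain, interval, name, value, calibration_id, unit, model — PK (threshold, serial, rssi) and explicit NOT NULL columns excluded).
firmware: 2 nullable (firmware_id, name — PK (version) and explicit NOT NULL columns excluded).
Total: 1 + 3 + 7 + 2 = 13.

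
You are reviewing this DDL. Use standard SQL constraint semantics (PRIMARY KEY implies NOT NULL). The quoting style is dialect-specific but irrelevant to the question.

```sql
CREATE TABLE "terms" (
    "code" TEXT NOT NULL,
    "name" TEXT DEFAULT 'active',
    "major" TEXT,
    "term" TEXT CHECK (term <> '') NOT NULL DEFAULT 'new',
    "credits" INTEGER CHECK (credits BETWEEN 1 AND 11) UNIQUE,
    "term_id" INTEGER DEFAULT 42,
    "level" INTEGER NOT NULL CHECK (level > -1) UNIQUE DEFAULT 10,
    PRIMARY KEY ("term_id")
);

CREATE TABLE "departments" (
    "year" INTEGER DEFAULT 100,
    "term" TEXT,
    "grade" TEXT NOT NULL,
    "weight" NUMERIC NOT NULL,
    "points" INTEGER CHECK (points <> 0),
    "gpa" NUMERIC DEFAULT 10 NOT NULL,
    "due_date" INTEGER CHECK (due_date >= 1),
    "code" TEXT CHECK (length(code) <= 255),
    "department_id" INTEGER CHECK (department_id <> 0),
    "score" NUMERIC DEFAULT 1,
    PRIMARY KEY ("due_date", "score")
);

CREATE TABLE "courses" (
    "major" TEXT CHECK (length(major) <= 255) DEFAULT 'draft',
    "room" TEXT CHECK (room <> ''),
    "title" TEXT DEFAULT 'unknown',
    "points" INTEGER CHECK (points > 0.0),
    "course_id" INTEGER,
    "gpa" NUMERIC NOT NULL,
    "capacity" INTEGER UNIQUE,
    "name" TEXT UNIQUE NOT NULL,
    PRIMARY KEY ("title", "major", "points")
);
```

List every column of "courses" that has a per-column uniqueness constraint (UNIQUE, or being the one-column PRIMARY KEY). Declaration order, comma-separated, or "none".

- major: part of a composite PRIMARY KEY — only the tuple is unique, not this column on its own.
- room: no UNIQUE or single-column PK constraint.
- title: part of a composite PRIMARY KEY — only the tuple is unique, not this column on its own.
- points: part of a composite PRIMARY KEY — only the tuple is unique, not this column on its own.
- course_id: no UNIQUE or single-column PK constraint.
- gpa: no UNIQUE or single-column PK constraint.
- capacity: declared UNIQUE → unique.
- name: declared UNIQUE → unique.

capacity, name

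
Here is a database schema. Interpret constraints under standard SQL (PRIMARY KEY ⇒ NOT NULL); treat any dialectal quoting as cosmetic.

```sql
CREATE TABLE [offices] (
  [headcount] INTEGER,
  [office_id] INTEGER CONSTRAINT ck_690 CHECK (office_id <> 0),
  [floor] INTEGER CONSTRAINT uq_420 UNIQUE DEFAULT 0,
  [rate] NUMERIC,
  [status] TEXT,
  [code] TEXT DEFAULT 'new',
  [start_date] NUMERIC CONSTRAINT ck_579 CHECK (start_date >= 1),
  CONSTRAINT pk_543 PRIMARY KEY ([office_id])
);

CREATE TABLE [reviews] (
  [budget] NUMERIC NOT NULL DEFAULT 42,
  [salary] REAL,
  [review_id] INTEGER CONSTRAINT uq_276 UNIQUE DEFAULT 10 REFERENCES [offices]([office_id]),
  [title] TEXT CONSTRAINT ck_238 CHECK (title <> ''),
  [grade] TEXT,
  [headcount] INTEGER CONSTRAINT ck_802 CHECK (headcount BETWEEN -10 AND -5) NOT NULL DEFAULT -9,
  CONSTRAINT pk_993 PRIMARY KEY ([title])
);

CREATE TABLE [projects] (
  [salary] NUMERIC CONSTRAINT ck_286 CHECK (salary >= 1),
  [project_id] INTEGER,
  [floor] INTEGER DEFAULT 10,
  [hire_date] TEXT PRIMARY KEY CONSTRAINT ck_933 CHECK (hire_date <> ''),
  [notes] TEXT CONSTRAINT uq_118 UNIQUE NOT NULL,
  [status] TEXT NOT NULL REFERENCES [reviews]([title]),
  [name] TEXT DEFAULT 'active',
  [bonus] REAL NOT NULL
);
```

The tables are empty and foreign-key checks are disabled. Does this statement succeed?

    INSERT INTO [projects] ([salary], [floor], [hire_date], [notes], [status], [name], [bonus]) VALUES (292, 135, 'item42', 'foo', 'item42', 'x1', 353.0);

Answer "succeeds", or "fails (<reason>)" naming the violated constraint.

NOT NULL columns: bonus is supplied; hire_date is supplied; notes is supplied; status is supplied.
CHECK constraints: 292 satisfies (salary >= 1); 'item42' satisfies (hire_date <> '').
No constraint is violated.

succeeds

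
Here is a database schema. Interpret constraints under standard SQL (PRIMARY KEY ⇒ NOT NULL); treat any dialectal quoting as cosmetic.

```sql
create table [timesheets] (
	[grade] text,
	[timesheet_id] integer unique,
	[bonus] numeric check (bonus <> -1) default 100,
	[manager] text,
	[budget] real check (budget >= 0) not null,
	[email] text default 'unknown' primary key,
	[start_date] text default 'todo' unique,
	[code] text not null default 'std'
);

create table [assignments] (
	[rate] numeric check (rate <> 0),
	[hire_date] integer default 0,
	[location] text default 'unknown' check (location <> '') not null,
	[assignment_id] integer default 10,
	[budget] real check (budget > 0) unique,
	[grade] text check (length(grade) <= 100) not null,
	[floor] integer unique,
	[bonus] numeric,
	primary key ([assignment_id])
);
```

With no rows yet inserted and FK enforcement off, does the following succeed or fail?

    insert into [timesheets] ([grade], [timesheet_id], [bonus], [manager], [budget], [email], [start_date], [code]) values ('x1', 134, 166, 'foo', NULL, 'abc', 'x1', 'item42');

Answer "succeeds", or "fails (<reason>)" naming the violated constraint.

budget is explicitly set to NULL, but budget is declared NOT NULL.

fails (NOT NULL on budget)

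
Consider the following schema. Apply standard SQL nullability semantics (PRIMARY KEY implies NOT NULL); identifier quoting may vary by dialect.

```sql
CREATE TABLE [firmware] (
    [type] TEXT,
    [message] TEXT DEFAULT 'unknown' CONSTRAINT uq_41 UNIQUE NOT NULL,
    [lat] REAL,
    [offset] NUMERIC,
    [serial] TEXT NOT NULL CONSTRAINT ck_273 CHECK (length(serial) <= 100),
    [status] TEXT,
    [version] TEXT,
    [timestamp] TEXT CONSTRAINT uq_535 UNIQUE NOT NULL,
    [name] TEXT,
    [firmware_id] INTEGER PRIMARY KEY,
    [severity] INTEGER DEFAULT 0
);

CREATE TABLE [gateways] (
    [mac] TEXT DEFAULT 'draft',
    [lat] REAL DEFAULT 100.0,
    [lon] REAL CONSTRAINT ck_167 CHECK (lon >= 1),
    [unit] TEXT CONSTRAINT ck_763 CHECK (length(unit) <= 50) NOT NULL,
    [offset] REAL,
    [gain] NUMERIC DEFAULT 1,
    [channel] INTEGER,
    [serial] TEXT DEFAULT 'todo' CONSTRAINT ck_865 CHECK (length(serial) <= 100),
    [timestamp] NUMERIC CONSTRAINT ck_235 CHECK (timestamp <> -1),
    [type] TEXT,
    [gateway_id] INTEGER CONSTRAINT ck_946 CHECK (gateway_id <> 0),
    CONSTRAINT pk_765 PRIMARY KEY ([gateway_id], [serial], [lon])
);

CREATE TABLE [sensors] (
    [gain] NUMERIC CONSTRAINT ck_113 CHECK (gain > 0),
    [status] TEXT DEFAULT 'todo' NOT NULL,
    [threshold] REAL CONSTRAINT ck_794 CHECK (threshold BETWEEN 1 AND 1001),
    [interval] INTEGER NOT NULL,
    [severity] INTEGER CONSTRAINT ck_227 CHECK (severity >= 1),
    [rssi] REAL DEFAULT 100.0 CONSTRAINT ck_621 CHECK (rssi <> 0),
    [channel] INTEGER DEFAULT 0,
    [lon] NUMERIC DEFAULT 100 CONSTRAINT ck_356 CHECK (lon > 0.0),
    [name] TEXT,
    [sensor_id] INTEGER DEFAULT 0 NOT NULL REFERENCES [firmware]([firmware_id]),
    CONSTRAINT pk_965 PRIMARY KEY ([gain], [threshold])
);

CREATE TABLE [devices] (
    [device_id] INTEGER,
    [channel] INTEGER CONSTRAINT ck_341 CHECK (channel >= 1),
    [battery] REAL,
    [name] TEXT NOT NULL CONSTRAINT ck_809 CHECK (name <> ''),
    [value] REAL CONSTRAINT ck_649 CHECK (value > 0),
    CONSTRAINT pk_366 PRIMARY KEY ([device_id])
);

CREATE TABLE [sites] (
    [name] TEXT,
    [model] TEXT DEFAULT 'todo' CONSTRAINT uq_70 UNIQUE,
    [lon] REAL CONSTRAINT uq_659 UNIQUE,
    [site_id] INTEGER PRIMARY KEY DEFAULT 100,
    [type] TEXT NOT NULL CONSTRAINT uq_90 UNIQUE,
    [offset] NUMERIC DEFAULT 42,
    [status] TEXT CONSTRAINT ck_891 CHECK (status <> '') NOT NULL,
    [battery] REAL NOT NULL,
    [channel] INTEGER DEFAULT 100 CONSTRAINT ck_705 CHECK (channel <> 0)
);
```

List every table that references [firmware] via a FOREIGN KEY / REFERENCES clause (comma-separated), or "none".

sensors

- sensors.sensor_id references firmware(firmware_id).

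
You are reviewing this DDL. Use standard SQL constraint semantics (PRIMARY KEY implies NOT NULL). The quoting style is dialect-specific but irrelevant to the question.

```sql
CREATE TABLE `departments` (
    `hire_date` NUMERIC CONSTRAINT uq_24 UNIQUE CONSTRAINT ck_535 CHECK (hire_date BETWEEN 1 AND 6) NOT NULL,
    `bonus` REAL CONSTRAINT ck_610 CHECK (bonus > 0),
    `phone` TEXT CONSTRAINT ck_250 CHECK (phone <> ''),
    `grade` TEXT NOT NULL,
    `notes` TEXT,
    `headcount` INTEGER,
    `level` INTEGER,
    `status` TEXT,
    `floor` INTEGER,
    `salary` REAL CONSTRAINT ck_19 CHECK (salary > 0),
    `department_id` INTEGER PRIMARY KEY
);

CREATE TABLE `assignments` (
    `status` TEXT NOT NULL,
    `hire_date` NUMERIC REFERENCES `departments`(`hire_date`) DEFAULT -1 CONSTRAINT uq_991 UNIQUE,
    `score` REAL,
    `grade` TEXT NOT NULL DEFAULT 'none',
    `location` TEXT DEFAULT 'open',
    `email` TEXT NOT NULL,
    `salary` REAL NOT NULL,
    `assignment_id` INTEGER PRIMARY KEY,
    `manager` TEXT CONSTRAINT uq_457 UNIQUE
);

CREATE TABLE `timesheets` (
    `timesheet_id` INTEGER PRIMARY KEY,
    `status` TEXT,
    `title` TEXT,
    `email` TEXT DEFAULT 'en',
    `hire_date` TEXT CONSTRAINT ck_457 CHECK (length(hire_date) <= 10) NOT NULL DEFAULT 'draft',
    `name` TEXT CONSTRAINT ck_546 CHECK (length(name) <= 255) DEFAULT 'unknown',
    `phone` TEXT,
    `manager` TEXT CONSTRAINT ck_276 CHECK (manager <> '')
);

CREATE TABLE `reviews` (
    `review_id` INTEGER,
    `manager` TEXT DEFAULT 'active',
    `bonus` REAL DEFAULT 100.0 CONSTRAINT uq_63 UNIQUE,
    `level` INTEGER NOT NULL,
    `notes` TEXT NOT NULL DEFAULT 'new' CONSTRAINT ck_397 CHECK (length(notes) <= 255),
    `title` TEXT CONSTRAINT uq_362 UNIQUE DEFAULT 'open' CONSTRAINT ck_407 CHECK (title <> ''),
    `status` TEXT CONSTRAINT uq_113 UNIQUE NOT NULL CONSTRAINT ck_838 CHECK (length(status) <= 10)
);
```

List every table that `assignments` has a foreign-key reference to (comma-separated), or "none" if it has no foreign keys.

departments

- hire_date REFERENCES departments(hire_date).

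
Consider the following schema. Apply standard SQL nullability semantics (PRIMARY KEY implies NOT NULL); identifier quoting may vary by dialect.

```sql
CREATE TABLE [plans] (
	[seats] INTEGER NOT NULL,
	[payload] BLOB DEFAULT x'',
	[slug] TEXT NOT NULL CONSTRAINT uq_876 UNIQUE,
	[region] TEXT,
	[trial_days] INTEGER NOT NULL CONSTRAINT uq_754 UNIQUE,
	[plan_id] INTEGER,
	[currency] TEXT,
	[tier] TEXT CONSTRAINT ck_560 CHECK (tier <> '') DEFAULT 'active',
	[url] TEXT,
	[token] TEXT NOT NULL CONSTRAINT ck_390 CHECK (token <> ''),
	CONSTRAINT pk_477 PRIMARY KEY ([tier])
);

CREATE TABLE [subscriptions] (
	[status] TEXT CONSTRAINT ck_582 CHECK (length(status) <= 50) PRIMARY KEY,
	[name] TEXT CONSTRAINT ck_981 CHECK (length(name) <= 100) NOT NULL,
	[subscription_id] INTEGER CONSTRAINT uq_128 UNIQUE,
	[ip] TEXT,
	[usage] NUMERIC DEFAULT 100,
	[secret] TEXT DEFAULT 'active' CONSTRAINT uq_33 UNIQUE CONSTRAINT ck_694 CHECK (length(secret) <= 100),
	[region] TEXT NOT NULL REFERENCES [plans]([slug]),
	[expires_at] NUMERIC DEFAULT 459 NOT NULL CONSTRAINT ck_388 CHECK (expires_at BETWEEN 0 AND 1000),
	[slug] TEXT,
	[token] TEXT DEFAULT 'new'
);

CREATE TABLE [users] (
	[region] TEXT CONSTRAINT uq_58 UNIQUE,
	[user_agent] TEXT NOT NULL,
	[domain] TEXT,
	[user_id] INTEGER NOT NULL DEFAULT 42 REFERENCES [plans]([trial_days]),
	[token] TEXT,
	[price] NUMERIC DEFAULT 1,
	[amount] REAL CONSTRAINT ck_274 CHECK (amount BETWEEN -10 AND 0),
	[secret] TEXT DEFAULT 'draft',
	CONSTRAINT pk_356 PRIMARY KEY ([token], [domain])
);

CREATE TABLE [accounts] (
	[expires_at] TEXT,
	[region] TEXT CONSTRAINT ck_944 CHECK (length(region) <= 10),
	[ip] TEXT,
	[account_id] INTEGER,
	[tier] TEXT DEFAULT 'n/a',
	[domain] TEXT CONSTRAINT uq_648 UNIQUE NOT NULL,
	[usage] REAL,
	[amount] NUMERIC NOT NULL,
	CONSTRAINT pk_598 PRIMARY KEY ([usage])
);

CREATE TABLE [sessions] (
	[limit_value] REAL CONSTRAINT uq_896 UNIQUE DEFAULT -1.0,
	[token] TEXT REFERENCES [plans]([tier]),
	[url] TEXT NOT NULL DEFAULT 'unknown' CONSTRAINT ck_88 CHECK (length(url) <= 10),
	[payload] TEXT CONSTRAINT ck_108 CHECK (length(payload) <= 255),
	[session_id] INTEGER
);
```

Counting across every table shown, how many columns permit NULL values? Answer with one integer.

plans: 5 nullable (payload, region, plan_id, currency, url — PK (tier) and explicit NOT NULL columns excluded).
subscriptions: 6 nullable (subscription_id, ip, usage, secret, slug, token — PK (status) and explicit NOT NULL columns excluded).
users: 4 nullable (region, price, amount, secret — PK (token, domain) and explicit NOT NULL columns excluded).
accounts: 5 nullable (expires_at, region, ip, account_id, tier — PK (usage) and explicit NOT NULL columns excluded).
sessions: 4 nullable (limit_value, token, payload, session_id — PK none and explicit NOT NULL columns excluded).
Total: 5 + 6 + 4 + 5 + 4 = 24.

24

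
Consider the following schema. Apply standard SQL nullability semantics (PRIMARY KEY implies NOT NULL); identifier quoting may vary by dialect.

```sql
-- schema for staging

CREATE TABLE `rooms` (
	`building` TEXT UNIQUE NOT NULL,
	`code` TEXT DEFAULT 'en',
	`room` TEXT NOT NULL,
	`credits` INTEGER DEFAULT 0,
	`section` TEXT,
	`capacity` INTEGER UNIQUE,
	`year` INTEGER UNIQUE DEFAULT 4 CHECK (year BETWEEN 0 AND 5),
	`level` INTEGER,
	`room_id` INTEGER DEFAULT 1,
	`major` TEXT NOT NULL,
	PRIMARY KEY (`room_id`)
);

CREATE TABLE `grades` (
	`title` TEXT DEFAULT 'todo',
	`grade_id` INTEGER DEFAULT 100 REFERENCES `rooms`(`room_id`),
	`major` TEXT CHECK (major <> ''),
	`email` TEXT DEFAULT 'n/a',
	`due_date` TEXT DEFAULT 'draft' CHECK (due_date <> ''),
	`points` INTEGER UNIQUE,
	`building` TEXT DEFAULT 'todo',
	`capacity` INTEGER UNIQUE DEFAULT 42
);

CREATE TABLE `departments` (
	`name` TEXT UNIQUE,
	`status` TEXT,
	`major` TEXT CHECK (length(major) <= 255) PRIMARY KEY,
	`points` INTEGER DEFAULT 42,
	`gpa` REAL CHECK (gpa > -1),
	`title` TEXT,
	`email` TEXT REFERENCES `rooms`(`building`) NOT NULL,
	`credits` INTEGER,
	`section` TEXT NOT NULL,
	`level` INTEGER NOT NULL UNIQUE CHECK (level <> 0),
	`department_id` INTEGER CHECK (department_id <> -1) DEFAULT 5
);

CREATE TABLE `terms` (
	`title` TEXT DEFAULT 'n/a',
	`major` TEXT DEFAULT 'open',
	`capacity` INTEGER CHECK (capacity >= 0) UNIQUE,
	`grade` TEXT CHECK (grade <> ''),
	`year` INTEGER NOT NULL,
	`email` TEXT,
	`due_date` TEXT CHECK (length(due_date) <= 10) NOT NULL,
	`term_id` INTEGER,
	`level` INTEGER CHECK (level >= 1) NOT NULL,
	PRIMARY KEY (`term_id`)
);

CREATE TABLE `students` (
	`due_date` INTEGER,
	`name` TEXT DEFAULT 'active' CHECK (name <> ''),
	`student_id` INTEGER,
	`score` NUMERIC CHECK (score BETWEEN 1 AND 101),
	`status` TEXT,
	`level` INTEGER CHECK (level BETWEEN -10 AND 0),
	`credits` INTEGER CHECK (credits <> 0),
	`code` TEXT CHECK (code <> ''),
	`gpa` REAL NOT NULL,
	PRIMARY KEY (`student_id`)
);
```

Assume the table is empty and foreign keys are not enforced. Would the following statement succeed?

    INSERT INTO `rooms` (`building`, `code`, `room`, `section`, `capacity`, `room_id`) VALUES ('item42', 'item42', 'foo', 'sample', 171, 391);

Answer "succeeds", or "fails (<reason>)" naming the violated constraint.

major is omitted from the column list and has no DEFAULT, so it would receive NULL.
But major is declared NOT NULL.

fails (NOT NULL on major)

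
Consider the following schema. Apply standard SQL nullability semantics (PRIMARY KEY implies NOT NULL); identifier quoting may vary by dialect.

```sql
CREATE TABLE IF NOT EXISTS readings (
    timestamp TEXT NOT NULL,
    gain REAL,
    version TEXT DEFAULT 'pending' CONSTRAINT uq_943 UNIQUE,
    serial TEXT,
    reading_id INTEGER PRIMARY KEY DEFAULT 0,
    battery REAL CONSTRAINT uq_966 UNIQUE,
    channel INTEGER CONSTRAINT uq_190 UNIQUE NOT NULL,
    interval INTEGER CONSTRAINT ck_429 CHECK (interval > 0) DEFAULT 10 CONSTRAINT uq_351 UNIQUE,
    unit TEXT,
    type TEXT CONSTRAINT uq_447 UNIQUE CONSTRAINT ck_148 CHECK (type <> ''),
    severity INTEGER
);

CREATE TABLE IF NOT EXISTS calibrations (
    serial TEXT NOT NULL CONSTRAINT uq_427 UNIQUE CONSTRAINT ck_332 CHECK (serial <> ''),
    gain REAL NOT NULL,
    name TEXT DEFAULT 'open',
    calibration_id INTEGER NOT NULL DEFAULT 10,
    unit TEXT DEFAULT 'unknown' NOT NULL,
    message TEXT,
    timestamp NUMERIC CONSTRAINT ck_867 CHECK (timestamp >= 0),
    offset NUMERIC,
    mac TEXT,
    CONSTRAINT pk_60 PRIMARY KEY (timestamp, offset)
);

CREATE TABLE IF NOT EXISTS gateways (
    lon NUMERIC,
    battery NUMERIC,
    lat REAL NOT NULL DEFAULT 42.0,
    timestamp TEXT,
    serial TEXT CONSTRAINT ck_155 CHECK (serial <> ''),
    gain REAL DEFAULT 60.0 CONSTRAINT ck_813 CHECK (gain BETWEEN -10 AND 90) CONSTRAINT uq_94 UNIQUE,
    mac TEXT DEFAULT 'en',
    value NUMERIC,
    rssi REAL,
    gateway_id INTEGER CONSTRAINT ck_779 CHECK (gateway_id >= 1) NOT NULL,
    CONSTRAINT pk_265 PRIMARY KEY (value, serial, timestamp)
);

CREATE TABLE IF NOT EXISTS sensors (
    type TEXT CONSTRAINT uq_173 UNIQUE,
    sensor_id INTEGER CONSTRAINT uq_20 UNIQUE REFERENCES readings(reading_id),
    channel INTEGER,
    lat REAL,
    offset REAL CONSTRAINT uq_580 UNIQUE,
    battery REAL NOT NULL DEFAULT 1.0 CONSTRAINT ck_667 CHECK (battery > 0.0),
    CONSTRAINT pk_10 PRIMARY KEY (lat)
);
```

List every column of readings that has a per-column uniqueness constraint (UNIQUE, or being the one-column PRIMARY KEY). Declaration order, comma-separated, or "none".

version, reading_id, battery, channel, interval, type

- timestamp: no UNIQUE or single-column PK constraint.
- gain: no UNIQUE or single-column PK constraint.
- version: declared UNIQUE → unique.
- serial: no UNIQUE or single-column PK constraint.
- reading_id: single-column PRIMARY KEY → unique.
- battery: declared UNIQUE → unique.
- channel: declared UNIQUE → unique.
- interval: declared UNIQUE → unique.
- unit: no UNIQUE or single-column PK constraint.
- type: declared UNIQUE → unique.
- severity: no UNIQUE or single-column PK constraint.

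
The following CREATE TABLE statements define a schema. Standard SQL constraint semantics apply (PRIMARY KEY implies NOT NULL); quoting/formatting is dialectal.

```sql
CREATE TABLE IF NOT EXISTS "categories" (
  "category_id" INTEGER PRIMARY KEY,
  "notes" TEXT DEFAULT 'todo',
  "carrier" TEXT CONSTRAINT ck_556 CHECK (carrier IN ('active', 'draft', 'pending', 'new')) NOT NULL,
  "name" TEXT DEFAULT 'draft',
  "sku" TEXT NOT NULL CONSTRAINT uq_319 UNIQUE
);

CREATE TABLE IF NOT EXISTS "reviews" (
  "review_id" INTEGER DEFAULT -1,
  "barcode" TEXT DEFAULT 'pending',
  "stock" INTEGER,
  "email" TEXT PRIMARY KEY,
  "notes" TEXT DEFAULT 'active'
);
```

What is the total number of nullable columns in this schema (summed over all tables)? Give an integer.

categories: 2 nullable (notes, name — PK (category_id) and explicit NOT NULL columns excluded).
reviews: 4 nullable (review_id, barcode, stock, notes — PK (email) and explicit NOT NULL columns excluded).
Total: 2 + 4 = 6.

6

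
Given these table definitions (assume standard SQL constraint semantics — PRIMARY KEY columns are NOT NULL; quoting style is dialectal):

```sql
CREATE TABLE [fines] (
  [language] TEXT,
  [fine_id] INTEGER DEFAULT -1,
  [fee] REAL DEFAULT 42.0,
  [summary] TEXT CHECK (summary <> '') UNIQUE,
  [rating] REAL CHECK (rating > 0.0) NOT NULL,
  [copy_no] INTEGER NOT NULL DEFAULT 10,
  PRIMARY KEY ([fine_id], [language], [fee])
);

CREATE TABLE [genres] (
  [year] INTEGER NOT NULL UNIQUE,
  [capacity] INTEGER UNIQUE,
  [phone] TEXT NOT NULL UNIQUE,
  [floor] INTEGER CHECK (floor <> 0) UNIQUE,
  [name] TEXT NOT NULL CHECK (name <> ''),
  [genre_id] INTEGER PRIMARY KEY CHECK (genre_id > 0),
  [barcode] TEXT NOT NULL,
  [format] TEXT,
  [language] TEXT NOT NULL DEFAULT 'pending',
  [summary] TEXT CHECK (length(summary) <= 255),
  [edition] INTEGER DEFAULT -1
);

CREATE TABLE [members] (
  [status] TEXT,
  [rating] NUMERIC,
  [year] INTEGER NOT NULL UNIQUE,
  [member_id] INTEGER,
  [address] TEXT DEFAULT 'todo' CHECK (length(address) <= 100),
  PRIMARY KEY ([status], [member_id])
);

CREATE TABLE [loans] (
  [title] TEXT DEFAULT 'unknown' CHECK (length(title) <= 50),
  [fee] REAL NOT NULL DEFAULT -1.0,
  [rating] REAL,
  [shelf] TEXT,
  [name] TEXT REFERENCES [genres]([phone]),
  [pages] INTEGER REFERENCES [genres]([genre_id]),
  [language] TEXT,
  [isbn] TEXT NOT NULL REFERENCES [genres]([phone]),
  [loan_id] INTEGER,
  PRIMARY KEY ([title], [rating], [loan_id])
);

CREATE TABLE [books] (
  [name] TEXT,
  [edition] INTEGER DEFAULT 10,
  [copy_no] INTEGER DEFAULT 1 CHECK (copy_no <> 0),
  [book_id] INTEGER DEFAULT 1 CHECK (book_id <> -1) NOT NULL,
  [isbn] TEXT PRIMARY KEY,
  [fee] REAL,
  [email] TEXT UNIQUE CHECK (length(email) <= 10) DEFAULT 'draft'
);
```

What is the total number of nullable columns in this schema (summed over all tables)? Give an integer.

17

fines: 1 nullable (summary — PK (fine_id, language, fee) and explicit NOT NULL columns excluded).
genres: 5 nullable (capacity, floor, format, summary, edition — PK (genre_id) and explicit NOT NULL columns excluded).
members: 2 nullable (rating, address — PK (status, member_id) and explicit NOT NULL columns excluded).
loans: 4 nullable (shelf, name, pages, language — PK (title, rating, loan_id) and explicit NOT NULL columns excluded).
books: 5 nullable (name, edition, copy_no, fee, email — PK (isbn) and explicit NOT NULL columns excluded).
Total: 1 + 5 + 2 + 4 + 5 = 17.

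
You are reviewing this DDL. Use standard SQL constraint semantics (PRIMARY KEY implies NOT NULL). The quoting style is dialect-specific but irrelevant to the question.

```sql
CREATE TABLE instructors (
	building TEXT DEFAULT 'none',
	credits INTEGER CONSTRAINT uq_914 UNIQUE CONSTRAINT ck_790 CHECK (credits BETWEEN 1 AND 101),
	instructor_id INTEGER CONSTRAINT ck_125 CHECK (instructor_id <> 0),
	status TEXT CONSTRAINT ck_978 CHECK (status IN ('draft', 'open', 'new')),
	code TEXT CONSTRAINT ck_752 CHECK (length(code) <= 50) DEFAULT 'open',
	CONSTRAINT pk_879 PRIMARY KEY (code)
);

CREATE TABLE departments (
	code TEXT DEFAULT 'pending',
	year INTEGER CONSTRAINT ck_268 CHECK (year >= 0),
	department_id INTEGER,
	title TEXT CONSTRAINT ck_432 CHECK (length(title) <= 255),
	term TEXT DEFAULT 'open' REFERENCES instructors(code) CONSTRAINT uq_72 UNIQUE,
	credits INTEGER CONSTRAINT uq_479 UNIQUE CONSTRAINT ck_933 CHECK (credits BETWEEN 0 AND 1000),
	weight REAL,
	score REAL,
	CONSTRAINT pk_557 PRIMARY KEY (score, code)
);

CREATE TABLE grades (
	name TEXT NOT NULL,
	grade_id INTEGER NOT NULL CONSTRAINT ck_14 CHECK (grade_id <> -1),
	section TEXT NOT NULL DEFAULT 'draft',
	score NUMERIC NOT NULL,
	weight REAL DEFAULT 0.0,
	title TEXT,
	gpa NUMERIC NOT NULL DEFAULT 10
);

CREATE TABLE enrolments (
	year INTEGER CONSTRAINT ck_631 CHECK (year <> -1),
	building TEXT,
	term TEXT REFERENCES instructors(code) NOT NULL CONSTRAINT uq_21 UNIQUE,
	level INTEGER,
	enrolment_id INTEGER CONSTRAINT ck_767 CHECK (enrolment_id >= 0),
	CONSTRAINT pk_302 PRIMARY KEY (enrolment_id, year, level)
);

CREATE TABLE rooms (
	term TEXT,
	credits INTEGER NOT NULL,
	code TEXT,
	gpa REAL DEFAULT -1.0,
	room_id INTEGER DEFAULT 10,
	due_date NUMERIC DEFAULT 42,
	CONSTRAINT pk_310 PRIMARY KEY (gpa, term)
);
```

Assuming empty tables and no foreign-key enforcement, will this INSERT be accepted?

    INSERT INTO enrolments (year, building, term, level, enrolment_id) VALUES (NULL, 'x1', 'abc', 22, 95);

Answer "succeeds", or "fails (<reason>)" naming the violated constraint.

fails (NOT NULL on year)

year is explicitly set to NULL, but year is part of the PRIMARY KEY (implied NOT NULL).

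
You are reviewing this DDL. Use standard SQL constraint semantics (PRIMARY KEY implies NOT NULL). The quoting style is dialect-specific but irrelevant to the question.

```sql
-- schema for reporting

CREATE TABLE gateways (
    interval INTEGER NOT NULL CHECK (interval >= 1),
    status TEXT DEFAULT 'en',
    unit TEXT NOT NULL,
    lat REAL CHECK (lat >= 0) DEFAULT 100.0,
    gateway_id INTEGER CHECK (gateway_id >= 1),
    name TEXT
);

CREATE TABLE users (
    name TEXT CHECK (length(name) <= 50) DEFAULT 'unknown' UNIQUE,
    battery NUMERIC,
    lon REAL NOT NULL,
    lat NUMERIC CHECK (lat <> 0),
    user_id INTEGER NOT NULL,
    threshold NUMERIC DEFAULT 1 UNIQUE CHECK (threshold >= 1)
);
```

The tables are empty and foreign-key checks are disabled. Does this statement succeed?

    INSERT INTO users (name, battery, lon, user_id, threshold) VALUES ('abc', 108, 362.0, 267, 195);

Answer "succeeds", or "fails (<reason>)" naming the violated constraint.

succeeds

NOT NULL columns: lon is supplied; user_id is supplied.
CHECK constraints: 'abc' satisfies (length(name) <= 50); 195 satisfies (threshold >= 1).
No constraint is violated.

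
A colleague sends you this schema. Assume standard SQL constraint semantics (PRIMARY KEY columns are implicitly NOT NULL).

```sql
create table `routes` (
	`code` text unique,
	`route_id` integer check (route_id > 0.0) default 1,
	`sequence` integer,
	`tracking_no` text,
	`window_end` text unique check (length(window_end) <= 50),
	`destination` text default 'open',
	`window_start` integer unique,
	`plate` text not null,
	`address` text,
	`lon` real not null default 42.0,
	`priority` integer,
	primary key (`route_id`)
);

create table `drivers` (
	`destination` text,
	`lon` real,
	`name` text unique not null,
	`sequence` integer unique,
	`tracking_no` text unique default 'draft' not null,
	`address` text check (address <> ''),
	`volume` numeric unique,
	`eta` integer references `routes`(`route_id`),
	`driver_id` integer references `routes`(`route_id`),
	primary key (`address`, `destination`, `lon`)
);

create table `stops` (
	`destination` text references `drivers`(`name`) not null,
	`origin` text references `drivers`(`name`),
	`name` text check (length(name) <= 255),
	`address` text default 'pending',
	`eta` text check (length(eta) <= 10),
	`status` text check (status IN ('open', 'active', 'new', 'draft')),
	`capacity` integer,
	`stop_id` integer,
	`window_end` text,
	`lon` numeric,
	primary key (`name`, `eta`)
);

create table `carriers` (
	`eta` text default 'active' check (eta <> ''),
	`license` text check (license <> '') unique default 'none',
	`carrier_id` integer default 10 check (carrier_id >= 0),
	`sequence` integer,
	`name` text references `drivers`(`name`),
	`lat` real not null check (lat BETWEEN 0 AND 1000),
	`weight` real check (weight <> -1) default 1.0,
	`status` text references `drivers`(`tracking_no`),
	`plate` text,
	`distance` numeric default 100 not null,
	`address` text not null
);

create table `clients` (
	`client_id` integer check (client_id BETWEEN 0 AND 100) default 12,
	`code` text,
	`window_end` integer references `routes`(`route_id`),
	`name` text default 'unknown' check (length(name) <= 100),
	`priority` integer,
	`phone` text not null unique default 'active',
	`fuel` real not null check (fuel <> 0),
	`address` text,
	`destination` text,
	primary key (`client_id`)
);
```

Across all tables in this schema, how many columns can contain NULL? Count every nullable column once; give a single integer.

33

routes: 8 nullable (code, sequence, tracking_no, window_end, destination, window_start, address, priority — PK (route_id) and explicit NOT NULL columns excluded).
drivers: 4 nullable (sequence, volume, eta, driver_id — PK (address, destination, lon) and explicit NOT NULL columns excluded).
stops: 7 nullable (origin, address, status, capacity, stop_id, window_end, lon — PK (name, eta) and explicit NOT NULL columns excluded).
carriers: 8 nullable (eta, license, carrier_id, sequence, name, weight, status, plate — PK none and explicit NOT NULL columns excluded).
clients: 6 nullable (code, window_end, name, priority, address, destination — PK (client_id) and explicit NOT NULL columns excluded).
Total: 8 + 4 + 7 + 8 + 6 = 33.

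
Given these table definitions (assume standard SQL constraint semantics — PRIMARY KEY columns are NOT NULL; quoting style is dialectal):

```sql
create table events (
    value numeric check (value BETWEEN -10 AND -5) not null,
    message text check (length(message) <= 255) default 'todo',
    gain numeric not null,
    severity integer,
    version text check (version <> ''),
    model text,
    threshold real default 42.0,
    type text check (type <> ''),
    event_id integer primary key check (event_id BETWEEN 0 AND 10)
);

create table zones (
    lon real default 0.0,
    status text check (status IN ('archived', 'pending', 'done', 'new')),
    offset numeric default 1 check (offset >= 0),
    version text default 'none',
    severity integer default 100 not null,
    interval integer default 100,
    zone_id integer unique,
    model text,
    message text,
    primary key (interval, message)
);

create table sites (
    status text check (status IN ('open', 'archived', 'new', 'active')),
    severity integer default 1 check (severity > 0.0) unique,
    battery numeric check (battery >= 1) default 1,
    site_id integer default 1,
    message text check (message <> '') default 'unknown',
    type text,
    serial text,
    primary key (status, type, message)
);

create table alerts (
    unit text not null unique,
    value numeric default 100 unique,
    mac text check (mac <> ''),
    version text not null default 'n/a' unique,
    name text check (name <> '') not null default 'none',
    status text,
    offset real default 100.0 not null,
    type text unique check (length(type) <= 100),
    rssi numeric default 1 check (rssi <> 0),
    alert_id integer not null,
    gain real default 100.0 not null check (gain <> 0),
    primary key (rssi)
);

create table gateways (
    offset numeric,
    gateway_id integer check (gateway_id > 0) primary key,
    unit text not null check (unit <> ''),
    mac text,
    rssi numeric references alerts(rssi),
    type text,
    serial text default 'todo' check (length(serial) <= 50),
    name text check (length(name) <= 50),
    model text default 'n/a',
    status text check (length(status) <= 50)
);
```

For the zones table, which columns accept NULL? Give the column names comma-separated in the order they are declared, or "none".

lon, status, offset, version, zone_id, model

- lon: DEFAULT only fills an omitted column; an explicit NULL is still allowed → nullable.
- status: CHECK does not forbid NULL (a CHECK constraint passes when its expression is NULL) → nullable.
- offset: CHECK does not forbid NULL (a CHECK constraint passes when its expression is NULL) → nullable.
- version: DEFAULT only fills an omitted column; an explicit NULL is still allowed → nullable.
- severity: declared NOT NULL → not nullable.
- interval: part of the PRIMARY KEY, which implies NOT NULL → not nullable.
- zone_id: UNIQUE does not imply NOT NULL → nullable.
- model: no NOT NULL constraint applies → nullable.
- message: part of the PRIMARY KEY, which implies NOT NULL → not nullable.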